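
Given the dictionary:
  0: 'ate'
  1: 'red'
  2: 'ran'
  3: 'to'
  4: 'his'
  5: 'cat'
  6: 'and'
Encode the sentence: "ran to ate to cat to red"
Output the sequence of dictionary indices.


Look up each word in the dictionary:
  'ran' -> 2
  'to' -> 3
  'ate' -> 0
  'to' -> 3
  'cat' -> 5
  'to' -> 3
  'red' -> 1

Encoded: [2, 3, 0, 3, 5, 3, 1]


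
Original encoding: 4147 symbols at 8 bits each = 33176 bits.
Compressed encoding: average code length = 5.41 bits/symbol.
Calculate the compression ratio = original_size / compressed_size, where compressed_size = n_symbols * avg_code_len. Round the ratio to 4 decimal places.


original_size = n_symbols * orig_bits = 4147 * 8 = 33176 bits
compressed_size = n_symbols * avg_code_len = 4147 * 5.41 = 22435.27 bits
ratio = original_size / compressed_size = 33176 / 22435.27 = 1.4787

Compression ratio = 1.4787


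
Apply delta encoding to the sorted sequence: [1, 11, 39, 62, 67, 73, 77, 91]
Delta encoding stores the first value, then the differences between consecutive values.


First value: 1
Deltas:
  11 - 1 = 10
  39 - 11 = 28
  62 - 39 = 23
  67 - 62 = 5
  73 - 67 = 6
  77 - 73 = 4
  91 - 77 = 14


Delta encoded: [1, 10, 28, 23, 5, 6, 4, 14]


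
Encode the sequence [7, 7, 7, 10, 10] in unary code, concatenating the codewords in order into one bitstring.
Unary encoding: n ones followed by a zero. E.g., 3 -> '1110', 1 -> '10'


Encode each number as n ones followed by a terminating 0:
  7 -> 11111110 (8 bits)
  7 -> 11111110 (8 bits)
  7 -> 11111110 (8 bits)
  10 -> 11111111110 (11 bits)
  10 -> 11111111110 (11 bits)
Total length = 8 + 8 + 8 + 11 + 11 = 46 bits.

Unary([7, 7, 7, 10, 10]) = 1111111011111110111111101111111111011111111110 (46 bits)


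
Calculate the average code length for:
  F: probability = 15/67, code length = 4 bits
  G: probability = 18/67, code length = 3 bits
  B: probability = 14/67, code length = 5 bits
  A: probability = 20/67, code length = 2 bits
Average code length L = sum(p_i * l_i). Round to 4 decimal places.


Weighted contributions p_i * l_i:
  F: (15/67) * 4 = 60/67
  G: (18/67) * 3 = 54/67
  B: (14/67) * 5 = 70/67
  A: (20/67) * 2 = 40/67
Sum = (60 + 54 + 70 + 40)/67 = 224/67

L = 224/67 = 3.3433 bits/symbol


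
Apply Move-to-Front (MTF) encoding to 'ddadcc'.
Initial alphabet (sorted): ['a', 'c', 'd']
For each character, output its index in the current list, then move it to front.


MTF encoding:
'd': index 2 in ['a', 'c', 'd'] -> ['d', 'a', 'c']
'd': index 0 in ['d', 'a', 'c'] -> ['d', 'a', 'c']
'a': index 1 in ['d', 'a', 'c'] -> ['a', 'd', 'c']
'd': index 1 in ['a', 'd', 'c'] -> ['d', 'a', 'c']
'c': index 2 in ['d', 'a', 'c'] -> ['c', 'd', 'a']
'c': index 0 in ['c', 'd', 'a'] -> ['c', 'd', 'a']


Output: [2, 0, 1, 1, 2, 0]


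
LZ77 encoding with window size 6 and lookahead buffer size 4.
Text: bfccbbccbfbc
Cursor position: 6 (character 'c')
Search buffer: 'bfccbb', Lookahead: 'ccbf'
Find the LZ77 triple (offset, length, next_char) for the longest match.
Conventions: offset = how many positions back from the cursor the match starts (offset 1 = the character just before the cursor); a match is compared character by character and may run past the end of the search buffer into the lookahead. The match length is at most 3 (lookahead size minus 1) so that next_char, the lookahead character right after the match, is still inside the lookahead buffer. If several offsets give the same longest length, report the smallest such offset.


Try each offset into the search buffer:
  offset=1 (pos 5, char 'b'): match length 0
  offset=2 (pos 4, char 'b'): match length 0
  offset=3 (pos 3, char 'c'): match length 1
  offset=4 (pos 2, char 'c'): match length 3
  offset=5 (pos 1, char 'f'): match length 0
  offset=6 (pos 0, char 'b'): match length 0
Longest match has length 3 at offset 4.
next_char = character at position 6 + 3 = 9 -> 'f'

Best match: offset=4, length=3 (matching 'ccb' starting at position 2)
LZ77 triple: (4, 3, 'f')


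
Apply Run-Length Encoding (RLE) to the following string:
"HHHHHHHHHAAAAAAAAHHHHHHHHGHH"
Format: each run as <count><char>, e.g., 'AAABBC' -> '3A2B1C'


Scanning runs left to right:
  i=0: run of 'H' x 9 -> '9H'
  i=9: run of 'A' x 8 -> '8A'
  i=17: run of 'H' x 8 -> '8H'
  i=25: run of 'G' x 1 -> '1G'
  i=26: run of 'H' x 2 -> '2H'

RLE = 9H8A8H1G2H


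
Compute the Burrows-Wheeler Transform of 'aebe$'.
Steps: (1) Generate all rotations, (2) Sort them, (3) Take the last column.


Rotations (sorted):
  0: $aebe -> last char: e
  1: aebe$ -> last char: $
  2: be$ae -> last char: e
  3: e$aeb -> last char: b
  4: ebe$a -> last char: a


BWT = e$eba


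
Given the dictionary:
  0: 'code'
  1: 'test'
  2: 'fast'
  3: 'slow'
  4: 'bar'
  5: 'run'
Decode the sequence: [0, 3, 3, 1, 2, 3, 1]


Look up each index in the dictionary:
  0 -> 'code'
  3 -> 'slow'
  3 -> 'slow'
  1 -> 'test'
  2 -> 'fast'
  3 -> 'slow'
  1 -> 'test'

Decoded: "code slow slow test fast slow test"


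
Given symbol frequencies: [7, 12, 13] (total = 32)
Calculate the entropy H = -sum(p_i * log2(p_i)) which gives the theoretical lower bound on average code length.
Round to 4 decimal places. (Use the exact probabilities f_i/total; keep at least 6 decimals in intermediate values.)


Per-symbol terms -p_i * log2(p_i) with p_i = f_i/32:
  p = 7/32 = 0.218750: log2(p) = -2.192645, -p*log2(p) = 0.479641
  p = 12/32 = 0.375000: log2(p) = -1.415037, -p*log2(p) = 0.530639
  p = 13/32 = 0.406250: log2(p) = -1.299560, -p*log2(p) = 0.527946
H = 0.479641 + 0.530639 + 0.527946 = 1.538226

H = 1.5382 bits/symbol


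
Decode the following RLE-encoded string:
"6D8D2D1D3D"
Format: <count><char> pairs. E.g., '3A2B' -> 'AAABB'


Expanding each <count><char> pair:
  6D -> 'DDDDDD'
  8D -> 'DDDDDDDD'
  2D -> 'DD'
  1D -> 'D'
  3D -> 'DDD'

Decoded = DDDDDDDDDDDDDDDDDDDD


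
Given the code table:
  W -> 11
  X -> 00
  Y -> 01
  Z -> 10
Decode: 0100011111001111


Decoding:
01 -> Y
00 -> X
01 -> Y
11 -> W
11 -> W
00 -> X
11 -> W
11 -> W


Result: YXYWWXWW


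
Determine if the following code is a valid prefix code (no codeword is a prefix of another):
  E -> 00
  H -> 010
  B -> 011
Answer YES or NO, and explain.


Checking each pair (does one codeword prefix another?):
  E='00' vs H='010': no prefix
  E='00' vs B='011': no prefix
  H='010' vs E='00': no prefix
  H='010' vs B='011': no prefix
  B='011' vs E='00': no prefix
  B='011' vs H='010': no prefix
No violation found over all pairs.

YES -- this is a valid prefix code. No codeword is a prefix of any other codeword.


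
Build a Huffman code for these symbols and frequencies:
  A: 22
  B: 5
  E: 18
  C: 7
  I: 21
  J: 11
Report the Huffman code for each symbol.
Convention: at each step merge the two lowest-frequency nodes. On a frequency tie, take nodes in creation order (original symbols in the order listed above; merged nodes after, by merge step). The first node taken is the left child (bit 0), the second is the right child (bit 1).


Huffman tree construction:
Step 1: Merge B(5) + C(7) = 12
Step 2: Merge J(11) + (B+C)(12) = 23
Step 3: Merge E(18) + I(21) = 39
Step 4: Merge A(22) + (J+(B+C))(23) = 45
Step 5: Merge (E+I)(39) + (A+(J+(B+C)))(45) = 84
Read each symbol's code off the tree from the root (left child = 0, right child = 1).

Codes:
  A: 10 (length 2)
  B: 1110 (length 4)
  E: 00 (length 2)
  C: 1111 (length 4)
  I: 01 (length 2)
  J: 110 (length 3)
Average code length: 203/84 = 2.4167 bits/symbol


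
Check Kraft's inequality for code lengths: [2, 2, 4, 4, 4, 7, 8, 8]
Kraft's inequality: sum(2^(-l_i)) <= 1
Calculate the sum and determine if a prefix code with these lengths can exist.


Sum = 2^(-2) + 2^(-2) + 2^(-4) + 2^(-4) + 2^(-4) + 2^(-7) + 2^(-8) + 2^(-8)
    = 0.25 + 0.25 + 0.0625 + 0.0625 + 0.0625 + 0.0078125 + 0.00390625 + 0.00390625
    = 180/256 = 0.703125
Since 0.703125 <= 1, Kraft's inequality IS satisfied.
A prefix code with these lengths CAN exist.

Kraft sum = 0.703125. Satisfied.


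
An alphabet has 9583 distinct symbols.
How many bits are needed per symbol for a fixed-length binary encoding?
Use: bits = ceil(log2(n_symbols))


log2(9583) = 13.2263
Bracket: 2^13 = 8192 < 9583 <= 2^14 = 16384
So ceil(log2(9583)) = 14

bits = ceil(log2(9583)) = ceil(13.2263) = 14 bits


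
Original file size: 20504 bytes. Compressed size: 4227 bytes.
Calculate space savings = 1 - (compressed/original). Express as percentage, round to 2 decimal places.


ratio = compressed/original = 4227/20504 = 0.206155
savings = 1 - ratio = 1 - 0.206155 = 0.793845
as a percentage: 0.793845 * 100 = 79.38%

Space savings = 1 - 4227/20504 = 79.38%


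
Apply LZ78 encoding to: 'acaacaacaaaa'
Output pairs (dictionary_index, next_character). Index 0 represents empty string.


LZ78 encoding steps:
Dictionary: {0: ''}
Step 1: w='' (idx 0), next='a' -> output (0, 'a'), add 'a' as idx 1
Step 2: w='' (idx 0), next='c' -> output (0, 'c'), add 'c' as idx 2
Step 3: w='a' (idx 1), next='a' -> output (1, 'a'), add 'aa' as idx 3
Step 4: w='c' (idx 2), next='a' -> output (2, 'a'), add 'ca' as idx 4
Step 5: w='a' (idx 1), next='c' -> output (1, 'c'), add 'ac' as idx 5
Step 6: w='aa' (idx 3), next='a' -> output (3, 'a'), add 'aaa' as idx 6
Step 7: w='a' (idx 1), end of input -> output (1, '')


Encoded: [(0, 'a'), (0, 'c'), (1, 'a'), (2, 'a'), (1, 'c'), (3, 'a'), (1, '')]


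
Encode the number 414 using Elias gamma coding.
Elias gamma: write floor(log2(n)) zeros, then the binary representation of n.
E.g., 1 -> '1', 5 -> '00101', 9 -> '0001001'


num_bits = floor(log2(414)) + 1 = 9
leading_zeros = num_bits - 1 = 8
binary(414) = 110011110

Elias gamma(414) = '00000000' + '110011110' = 00000000110011110 (17 bits)


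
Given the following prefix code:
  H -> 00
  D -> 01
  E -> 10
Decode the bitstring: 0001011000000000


Decoding step by step:
Bits 00 -> H
Bits 01 -> D
Bits 01 -> D
Bits 10 -> E
Bits 00 -> H
Bits 00 -> H
Bits 00 -> H
Bits 00 -> H


Decoded message: HDDEHHHH


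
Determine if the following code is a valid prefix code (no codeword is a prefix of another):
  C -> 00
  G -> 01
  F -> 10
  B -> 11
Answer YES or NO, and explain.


Checking each pair (does one codeword prefix another?):
  C='00' vs G='01': no prefix
  C='00' vs F='10': no prefix
  C='00' vs B='11': no prefix
  G='01' vs C='00': no prefix
  G='01' vs F='10': no prefix
  G='01' vs B='11': no prefix
  F='10' vs C='00': no prefix
  F='10' vs G='01': no prefix
  F='10' vs B='11': no prefix
  B='11' vs C='00': no prefix
  B='11' vs G='01': no prefix
  B='11' vs F='10': no prefix
No violation found over all pairs.

YES -- this is a valid prefix code. No codeword is a prefix of any other codeword.


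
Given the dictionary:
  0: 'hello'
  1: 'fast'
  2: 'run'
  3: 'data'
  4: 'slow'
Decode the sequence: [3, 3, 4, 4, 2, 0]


Look up each index in the dictionary:
  3 -> 'data'
  3 -> 'data'
  4 -> 'slow'
  4 -> 'slow'
  2 -> 'run'
  0 -> 'hello'

Decoded: "data data slow slow run hello"


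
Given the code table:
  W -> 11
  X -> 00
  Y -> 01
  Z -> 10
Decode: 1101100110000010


Decoding:
11 -> W
01 -> Y
10 -> Z
01 -> Y
10 -> Z
00 -> X
00 -> X
10 -> Z


Result: WYZYZXXZ


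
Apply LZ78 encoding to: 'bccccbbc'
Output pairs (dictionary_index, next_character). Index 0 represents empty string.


LZ78 encoding steps:
Dictionary: {0: ''}
Step 1: w='' (idx 0), next='b' -> output (0, 'b'), add 'b' as idx 1
Step 2: w='' (idx 0), next='c' -> output (0, 'c'), add 'c' as idx 2
Step 3: w='c' (idx 2), next='c' -> output (2, 'c'), add 'cc' as idx 3
Step 4: w='c' (idx 2), next='b' -> output (2, 'b'), add 'cb' as idx 4
Step 5: w='b' (idx 1), next='c' -> output (1, 'c'), add 'bc' as idx 5


Encoded: [(0, 'b'), (0, 'c'), (2, 'c'), (2, 'b'), (1, 'c')]


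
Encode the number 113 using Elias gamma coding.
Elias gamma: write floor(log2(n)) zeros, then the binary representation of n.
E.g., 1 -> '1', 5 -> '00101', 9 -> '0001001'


num_bits = floor(log2(113)) + 1 = 7
leading_zeros = num_bits - 1 = 6
binary(113) = 1110001

Elias gamma(113) = '000000' + '1110001' = 0000001110001 (13 bits)


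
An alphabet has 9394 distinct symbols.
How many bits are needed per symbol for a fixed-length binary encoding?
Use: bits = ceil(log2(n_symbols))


log2(9394) = 13.1975
Bracket: 2^13 = 8192 < 9394 <= 2^14 = 16384
So ceil(log2(9394)) = 14

bits = ceil(log2(9394)) = ceil(13.1975) = 14 bits


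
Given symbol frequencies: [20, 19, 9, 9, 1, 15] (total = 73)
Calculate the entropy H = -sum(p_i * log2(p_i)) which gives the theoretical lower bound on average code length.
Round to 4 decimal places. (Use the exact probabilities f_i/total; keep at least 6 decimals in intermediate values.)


Per-symbol terms -p_i * log2(p_i) with p_i = f_i/73:
  p = 20/73 = 0.273973: log2(p) = -1.867896, -p*log2(p) = 0.511752
  p = 19/73 = 0.260274: log2(p) = -1.941897, -p*log2(p) = 0.505425
  p = 9/73 = 0.123288: log2(p) = -3.019900, -p*log2(p) = 0.372316
  p = 9/73 = 0.123288: log2(p) = -3.019900, -p*log2(p) = 0.372316
  p = 1/73 = 0.013699: log2(p) = -6.189825, -p*log2(p) = 0.084792
  p = 15/73 = 0.205479: log2(p) = -2.282934, -p*log2(p) = 0.469096
H = 0.511752 + 0.505425 + 0.372316 + 0.372316 + 0.084792 + 0.469096 = 2.315697

H = 2.3157 bits/symbol


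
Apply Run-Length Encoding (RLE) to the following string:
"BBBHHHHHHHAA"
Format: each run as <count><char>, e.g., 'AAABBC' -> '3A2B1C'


Scanning runs left to right:
  i=0: run of 'B' x 3 -> '3B'
  i=3: run of 'H' x 7 -> '7H'
  i=10: run of 'A' x 2 -> '2A'

RLE = 3B7H2A


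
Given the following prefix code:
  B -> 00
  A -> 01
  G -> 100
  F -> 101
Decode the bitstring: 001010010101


Decoding step by step:
Bits 00 -> B
Bits 101 -> F
Bits 00 -> B
Bits 101 -> F
Bits 01 -> A


Decoded message: BFBFA


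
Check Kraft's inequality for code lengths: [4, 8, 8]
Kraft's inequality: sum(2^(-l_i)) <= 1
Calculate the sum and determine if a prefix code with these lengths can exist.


Sum = 2^(-4) + 2^(-8) + 2^(-8)
    = 0.0625 + 0.00390625 + 0.00390625
    = 18/256 = 0.0703125
Since 0.0703125 <= 1, Kraft's inequality IS satisfied.
A prefix code with these lengths CAN exist.

Kraft sum = 0.0703125. Satisfied.


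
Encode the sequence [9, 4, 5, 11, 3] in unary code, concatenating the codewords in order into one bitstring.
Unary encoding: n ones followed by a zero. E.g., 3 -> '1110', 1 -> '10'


Encode each number as n ones followed by a terminating 0:
  9 -> 1111111110 (10 bits)
  4 -> 11110 (5 bits)
  5 -> 111110 (6 bits)
  11 -> 111111111110 (12 bits)
  3 -> 1110 (4 bits)
Total length = 10 + 5 + 6 + 12 + 4 = 37 bits.

Unary([9, 4, 5, 11, 3]) = 1111111110111101111101111111111101110 (37 bits)


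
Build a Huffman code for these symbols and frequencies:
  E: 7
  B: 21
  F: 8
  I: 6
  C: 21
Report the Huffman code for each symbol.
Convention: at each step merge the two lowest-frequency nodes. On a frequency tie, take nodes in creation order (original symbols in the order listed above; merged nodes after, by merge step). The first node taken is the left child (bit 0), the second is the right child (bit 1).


Huffman tree construction:
Step 1: Merge I(6) + E(7) = 13
Step 2: Merge F(8) + (I+E)(13) = 21
Step 3: Merge B(21) + C(21) = 42
Step 4: Merge (F+(I+E))(21) + (B+C)(42) = 63
Read each symbol's code off the tree from the root (left child = 0, right child = 1).

Codes:
  E: 011 (length 3)
  B: 10 (length 2)
  F: 00 (length 2)
  I: 010 (length 3)
  C: 11 (length 2)
Average code length: 139/63 = 2.2063 bits/symbol


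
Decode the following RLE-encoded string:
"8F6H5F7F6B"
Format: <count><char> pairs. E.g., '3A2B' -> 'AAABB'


Expanding each <count><char> pair:
  8F -> 'FFFFFFFF'
  6H -> 'HHHHHH'
  5F -> 'FFFFF'
  7F -> 'FFFFFFF'
  6B -> 'BBBBBB'

Decoded = FFFFFFFFHHHHHHFFFFFFFFFFFFBBBBBB


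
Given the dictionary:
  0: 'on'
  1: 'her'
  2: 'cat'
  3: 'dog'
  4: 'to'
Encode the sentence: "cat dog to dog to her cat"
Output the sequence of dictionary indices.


Look up each word in the dictionary:
  'cat' -> 2
  'dog' -> 3
  'to' -> 4
  'dog' -> 3
  'to' -> 4
  'her' -> 1
  'cat' -> 2

Encoded: [2, 3, 4, 3, 4, 1, 2]


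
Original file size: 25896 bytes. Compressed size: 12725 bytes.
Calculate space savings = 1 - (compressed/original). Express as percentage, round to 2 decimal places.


ratio = compressed/original = 12725/25896 = 0.491389
savings = 1 - ratio = 1 - 0.491389 = 0.508611
as a percentage: 0.508611 * 100 = 50.86%

Space savings = 1 - 12725/25896 = 50.86%


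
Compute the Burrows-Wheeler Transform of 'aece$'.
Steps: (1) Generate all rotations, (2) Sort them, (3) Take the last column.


Rotations (sorted):
  0: $aece -> last char: e
  1: aece$ -> last char: $
  2: ce$ae -> last char: e
  3: e$aec -> last char: c
  4: ece$a -> last char: a


BWT = e$eca


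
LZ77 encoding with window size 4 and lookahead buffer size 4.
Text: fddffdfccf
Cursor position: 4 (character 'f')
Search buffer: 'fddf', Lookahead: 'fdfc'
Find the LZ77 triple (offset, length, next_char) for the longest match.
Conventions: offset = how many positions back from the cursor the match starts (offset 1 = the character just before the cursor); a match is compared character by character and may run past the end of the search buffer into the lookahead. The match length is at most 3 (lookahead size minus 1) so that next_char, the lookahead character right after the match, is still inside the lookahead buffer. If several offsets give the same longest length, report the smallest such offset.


Try each offset into the search buffer:
  offset=1 (pos 3, char 'f'): match length 1
  offset=2 (pos 2, char 'd'): match length 0
  offset=3 (pos 1, char 'd'): match length 0
  offset=4 (pos 0, char 'f'): match length 2
Longest match has length 2 at offset 4.
next_char = character at position 4 + 2 = 6 -> 'f'

Best match: offset=4, length=2 (matching 'fd' starting at position 0)
LZ77 triple: (4, 2, 'f')


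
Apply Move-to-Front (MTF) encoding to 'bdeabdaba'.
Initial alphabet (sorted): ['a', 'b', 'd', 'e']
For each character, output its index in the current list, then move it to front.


MTF encoding:
'b': index 1 in ['a', 'b', 'd', 'e'] -> ['b', 'a', 'd', 'e']
'd': index 2 in ['b', 'a', 'd', 'e'] -> ['d', 'b', 'a', 'e']
'e': index 3 in ['d', 'b', 'a', 'e'] -> ['e', 'd', 'b', 'a']
'a': index 3 in ['e', 'd', 'b', 'a'] -> ['a', 'e', 'd', 'b']
'b': index 3 in ['a', 'e', 'd', 'b'] -> ['b', 'a', 'e', 'd']
'd': index 3 in ['b', 'a', 'e', 'd'] -> ['d', 'b', 'a', 'e']
'a': index 2 in ['d', 'b', 'a', 'e'] -> ['a', 'd', 'b', 'e']
'b': index 2 in ['a', 'd', 'b', 'e'] -> ['b', 'a', 'd', 'e']
'a': index 1 in ['b', 'a', 'd', 'e'] -> ['a', 'b', 'd', 'e']


Output: [1, 2, 3, 3, 3, 3, 2, 2, 1]


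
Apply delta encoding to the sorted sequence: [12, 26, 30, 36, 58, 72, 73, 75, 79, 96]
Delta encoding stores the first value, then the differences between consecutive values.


First value: 12
Deltas:
  26 - 12 = 14
  30 - 26 = 4
  36 - 30 = 6
  58 - 36 = 22
  72 - 58 = 14
  73 - 72 = 1
  75 - 73 = 2
  79 - 75 = 4
  96 - 79 = 17


Delta encoded: [12, 14, 4, 6, 22, 14, 1, 2, 4, 17]


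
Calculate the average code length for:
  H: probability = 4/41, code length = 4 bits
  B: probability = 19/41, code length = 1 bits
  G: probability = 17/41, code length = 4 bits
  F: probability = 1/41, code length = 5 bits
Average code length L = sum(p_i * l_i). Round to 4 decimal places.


Weighted contributions p_i * l_i:
  H: (4/41) * 4 = 16/41
  B: (19/41) * 1 = 19/41
  G: (17/41) * 4 = 68/41
  F: (1/41) * 5 = 5/41
Sum = (16 + 19 + 68 + 5)/41 = 108/41

L = 108/41 = 2.6341 bits/symbol


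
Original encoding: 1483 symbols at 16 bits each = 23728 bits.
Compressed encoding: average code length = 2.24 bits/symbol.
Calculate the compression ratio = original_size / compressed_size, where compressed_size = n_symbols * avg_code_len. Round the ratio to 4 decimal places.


original_size = n_symbols * orig_bits = 1483 * 16 = 23728 bits
compressed_size = n_symbols * avg_code_len = 1483 * 2.24 = 3321.92 bits
ratio = original_size / compressed_size = 23728 / 3321.92 = 7.1429

Compression ratio = 7.1429


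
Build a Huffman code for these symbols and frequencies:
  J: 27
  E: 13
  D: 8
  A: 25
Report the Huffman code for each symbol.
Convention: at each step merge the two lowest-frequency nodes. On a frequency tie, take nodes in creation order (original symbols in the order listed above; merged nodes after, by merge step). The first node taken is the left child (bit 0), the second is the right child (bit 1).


Huffman tree construction:
Step 1: Merge D(8) + E(13) = 21
Step 2: Merge (D+E)(21) + A(25) = 46
Step 3: Merge J(27) + ((D+E)+A)(46) = 73
Read each symbol's code off the tree from the root (left child = 0, right child = 1).

Codes:
  J: 0 (length 1)
  E: 101 (length 3)
  D: 100 (length 3)
  A: 11 (length 2)
Average code length: 140/73 = 1.9178 bits/symbol


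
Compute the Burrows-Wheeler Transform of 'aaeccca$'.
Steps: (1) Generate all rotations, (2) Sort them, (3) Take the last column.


Rotations (sorted):
  0: $aaeccca -> last char: a
  1: a$aaeccc -> last char: c
  2: aaeccca$ -> last char: $
  3: aeccca$a -> last char: a
  4: ca$aaecc -> last char: c
  5: cca$aaec -> last char: c
  6: ccca$aae -> last char: e
  7: eccca$aa -> last char: a


BWT = ac$accea


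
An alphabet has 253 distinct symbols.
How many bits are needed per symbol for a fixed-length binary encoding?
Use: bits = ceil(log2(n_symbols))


log2(253) = 7.983
Bracket: 2^7 = 128 < 253 <= 2^8 = 256
So ceil(log2(253)) = 8

bits = ceil(log2(253)) = ceil(7.983) = 8 bits


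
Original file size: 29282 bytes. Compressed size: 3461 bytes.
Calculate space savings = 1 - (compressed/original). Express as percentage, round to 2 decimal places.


ratio = compressed/original = 3461/29282 = 0.118195
savings = 1 - ratio = 1 - 0.118195 = 0.881805
as a percentage: 0.881805 * 100 = 88.18%

Space savings = 1 - 3461/29282 = 88.18%


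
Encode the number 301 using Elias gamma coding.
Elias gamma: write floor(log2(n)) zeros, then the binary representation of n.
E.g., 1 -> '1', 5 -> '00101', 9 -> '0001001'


num_bits = floor(log2(301)) + 1 = 9
leading_zeros = num_bits - 1 = 8
binary(301) = 100101101

Elias gamma(301) = '00000000' + '100101101' = 00000000100101101 (17 bits)


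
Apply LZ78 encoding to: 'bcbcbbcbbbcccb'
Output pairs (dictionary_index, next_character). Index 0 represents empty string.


LZ78 encoding steps:
Dictionary: {0: ''}
Step 1: w='' (idx 0), next='b' -> output (0, 'b'), add 'b' as idx 1
Step 2: w='' (idx 0), next='c' -> output (0, 'c'), add 'c' as idx 2
Step 3: w='b' (idx 1), next='c' -> output (1, 'c'), add 'bc' as idx 3
Step 4: w='b' (idx 1), next='b' -> output (1, 'b'), add 'bb' as idx 4
Step 5: w='c' (idx 2), next='b' -> output (2, 'b'), add 'cb' as idx 5
Step 6: w='bb' (idx 4), next='c' -> output (4, 'c'), add 'bbc' as idx 6
Step 7: w='c' (idx 2), next='c' -> output (2, 'c'), add 'cc' as idx 7
Step 8: w='b' (idx 1), end of input -> output (1, '')


Encoded: [(0, 'b'), (0, 'c'), (1, 'c'), (1, 'b'), (2, 'b'), (4, 'c'), (2, 'c'), (1, '')]


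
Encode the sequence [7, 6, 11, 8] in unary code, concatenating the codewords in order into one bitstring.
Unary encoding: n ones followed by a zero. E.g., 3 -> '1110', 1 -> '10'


Encode each number as n ones followed by a terminating 0:
  7 -> 11111110 (8 bits)
  6 -> 1111110 (7 bits)
  11 -> 111111111110 (12 bits)
  8 -> 111111110 (9 bits)
Total length = 8 + 7 + 12 + 9 = 36 bits.

Unary([7, 6, 11, 8]) = 111111101111110111111111110111111110 (36 bits)


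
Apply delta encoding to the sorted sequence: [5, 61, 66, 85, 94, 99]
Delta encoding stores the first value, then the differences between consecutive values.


First value: 5
Deltas:
  61 - 5 = 56
  66 - 61 = 5
  85 - 66 = 19
  94 - 85 = 9
  99 - 94 = 5


Delta encoded: [5, 56, 5, 19, 9, 5]


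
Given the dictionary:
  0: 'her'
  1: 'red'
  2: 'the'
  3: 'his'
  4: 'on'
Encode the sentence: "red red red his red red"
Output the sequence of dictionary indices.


Look up each word in the dictionary:
  'red' -> 1
  'red' -> 1
  'red' -> 1
  'his' -> 3
  'red' -> 1
  'red' -> 1

Encoded: [1, 1, 1, 3, 1, 1]


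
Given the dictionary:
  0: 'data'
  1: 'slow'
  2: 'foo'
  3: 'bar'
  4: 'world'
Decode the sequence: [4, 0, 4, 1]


Look up each index in the dictionary:
  4 -> 'world'
  0 -> 'data'
  4 -> 'world'
  1 -> 'slow'

Decoded: "world data world slow"


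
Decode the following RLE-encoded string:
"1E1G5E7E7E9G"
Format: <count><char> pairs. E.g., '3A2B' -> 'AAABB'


Expanding each <count><char> pair:
  1E -> 'E'
  1G -> 'G'
  5E -> 'EEEEE'
  7E -> 'EEEEEEE'
  7E -> 'EEEEEEE'
  9G -> 'GGGGGGGGG'

Decoded = EGEEEEEEEEEEEEEEEEEEEGGGGGGGGG


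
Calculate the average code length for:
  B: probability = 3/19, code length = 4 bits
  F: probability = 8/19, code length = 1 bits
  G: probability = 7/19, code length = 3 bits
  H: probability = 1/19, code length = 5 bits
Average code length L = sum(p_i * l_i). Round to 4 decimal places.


Weighted contributions p_i * l_i:
  B: (3/19) * 4 = 12/19
  F: (8/19) * 1 = 8/19
  G: (7/19) * 3 = 21/19
  H: (1/19) * 5 = 5/19
Sum = (12 + 8 + 21 + 5)/19 = 46/19

L = 46/19 = 2.4211 bits/symbol


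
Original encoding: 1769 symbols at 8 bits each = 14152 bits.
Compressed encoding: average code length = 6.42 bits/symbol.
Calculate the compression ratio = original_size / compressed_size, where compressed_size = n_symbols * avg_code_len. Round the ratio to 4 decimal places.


original_size = n_symbols * orig_bits = 1769 * 8 = 14152 bits
compressed_size = n_symbols * avg_code_len = 1769 * 6.42 = 11356.98 bits
ratio = original_size / compressed_size = 14152 / 11356.98 = 1.2461

Compression ratio = 1.2461


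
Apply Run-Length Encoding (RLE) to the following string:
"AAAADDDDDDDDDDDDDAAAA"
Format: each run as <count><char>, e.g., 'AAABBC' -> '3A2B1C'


Scanning runs left to right:
  i=0: run of 'A' x 4 -> '4A'
  i=4: run of 'D' x 13 -> '13D'
  i=17: run of 'A' x 4 -> '4A'

RLE = 4A13D4A


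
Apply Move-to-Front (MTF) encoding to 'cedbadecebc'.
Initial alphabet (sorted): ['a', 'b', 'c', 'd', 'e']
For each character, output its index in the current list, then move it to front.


MTF encoding:
'c': index 2 in ['a', 'b', 'c', 'd', 'e'] -> ['c', 'a', 'b', 'd', 'e']
'e': index 4 in ['c', 'a', 'b', 'd', 'e'] -> ['e', 'c', 'a', 'b', 'd']
'd': index 4 in ['e', 'c', 'a', 'b', 'd'] -> ['d', 'e', 'c', 'a', 'b']
'b': index 4 in ['d', 'e', 'c', 'a', 'b'] -> ['b', 'd', 'e', 'c', 'a']
'a': index 4 in ['b', 'd', 'e', 'c', 'a'] -> ['a', 'b', 'd', 'e', 'c']
'd': index 2 in ['a', 'b', 'd', 'e', 'c'] -> ['d', 'a', 'b', 'e', 'c']
'e': index 3 in ['d', 'a', 'b', 'e', 'c'] -> ['e', 'd', 'a', 'b', 'c']
'c': index 4 in ['e', 'd', 'a', 'b', 'c'] -> ['c', 'e', 'd', 'a', 'b']
'e': index 1 in ['c', 'e', 'd', 'a', 'b'] -> ['e', 'c', 'd', 'a', 'b']
'b': index 4 in ['e', 'c', 'd', 'a', 'b'] -> ['b', 'e', 'c', 'd', 'a']
'c': index 2 in ['b', 'e', 'c', 'd', 'a'] -> ['c', 'b', 'e', 'd', 'a']


Output: [2, 4, 4, 4, 4, 2, 3, 4, 1, 4, 2]


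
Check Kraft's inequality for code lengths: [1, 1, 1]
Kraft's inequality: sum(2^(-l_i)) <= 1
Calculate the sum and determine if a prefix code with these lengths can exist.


Sum = 2^(-1) + 2^(-1) + 2^(-1)
    = 0.5 + 0.5 + 0.5
    = 3/2 = 1.5
Since 1.5 > 1, Kraft's inequality is NOT satisfied.
A prefix code with these lengths CANNOT exist.

Kraft sum = 1.5. Not satisfied.


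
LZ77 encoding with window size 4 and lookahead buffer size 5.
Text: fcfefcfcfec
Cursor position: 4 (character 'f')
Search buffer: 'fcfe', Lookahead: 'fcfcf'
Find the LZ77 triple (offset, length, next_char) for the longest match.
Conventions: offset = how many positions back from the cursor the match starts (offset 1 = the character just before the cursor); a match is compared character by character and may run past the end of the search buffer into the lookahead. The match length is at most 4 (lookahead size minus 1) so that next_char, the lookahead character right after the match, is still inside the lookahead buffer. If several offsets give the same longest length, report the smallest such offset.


Try each offset into the search buffer:
  offset=1 (pos 3, char 'e'): match length 0
  offset=2 (pos 2, char 'f'): match length 1
  offset=3 (pos 1, char 'c'): match length 0
  offset=4 (pos 0, char 'f'): match length 3
Longest match has length 3 at offset 4.
next_char = character at position 4 + 3 = 7 -> 'c'

Best match: offset=4, length=3 (matching 'fcf' starting at position 0)
LZ77 triple: (4, 3, 'c')


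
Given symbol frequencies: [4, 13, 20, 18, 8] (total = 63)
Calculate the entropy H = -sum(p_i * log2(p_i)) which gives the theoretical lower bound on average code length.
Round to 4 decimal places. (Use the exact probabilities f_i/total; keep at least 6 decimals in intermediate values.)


Per-symbol terms -p_i * log2(p_i) with p_i = f_i/63:
  p = 4/63 = 0.063492: log2(p) = -3.977280, -p*log2(p) = 0.252526
  p = 13/63 = 0.206349: log2(p) = -2.276840, -p*log2(p) = 0.469824
  p = 20/63 = 0.317460: log2(p) = -1.655352, -p*log2(p) = 0.525509
  p = 18/63 = 0.285714: log2(p) = -1.807355, -p*log2(p) = 0.516387
  p = 8/63 = 0.126984: log2(p) = -2.977280, -p*log2(p) = 0.378067
H = 0.252526 + 0.469824 + 0.525509 + 0.516387 + 0.378067 = 2.142313

H = 2.1423 bits/symbol


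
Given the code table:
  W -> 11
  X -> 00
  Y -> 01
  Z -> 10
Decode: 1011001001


Decoding:
10 -> Z
11 -> W
00 -> X
10 -> Z
01 -> Y


Result: ZWXZY


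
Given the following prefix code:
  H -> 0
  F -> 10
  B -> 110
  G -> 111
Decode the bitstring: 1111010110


Decoding step by step:
Bits 111 -> G
Bits 10 -> F
Bits 10 -> F
Bits 110 -> B


Decoded message: GFFB


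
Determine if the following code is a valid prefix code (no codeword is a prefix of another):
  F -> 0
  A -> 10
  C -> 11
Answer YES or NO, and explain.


Checking each pair (does one codeword prefix another?):
  F='0' vs A='10': no prefix
  F='0' vs C='11': no prefix
  A='10' vs F='0': no prefix
  A='10' vs C='11': no prefix
  C='11' vs F='0': no prefix
  C='11' vs A='10': no prefix
No violation found over all pairs.

YES -- this is a valid prefix code. No codeword is a prefix of any other codeword.


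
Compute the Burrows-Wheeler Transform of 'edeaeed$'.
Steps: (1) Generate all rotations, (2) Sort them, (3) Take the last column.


Rotations (sorted):
  0: $edeaeed -> last char: d
  1: aeed$ede -> last char: e
  2: d$edeaee -> last char: e
  3: deaeed$e -> last char: e
  4: eaeed$ed -> last char: d
  5: ed$edeae -> last char: e
  6: edeaeed$ -> last char: $
  7: eed$edea -> last char: a


BWT = deeede$a


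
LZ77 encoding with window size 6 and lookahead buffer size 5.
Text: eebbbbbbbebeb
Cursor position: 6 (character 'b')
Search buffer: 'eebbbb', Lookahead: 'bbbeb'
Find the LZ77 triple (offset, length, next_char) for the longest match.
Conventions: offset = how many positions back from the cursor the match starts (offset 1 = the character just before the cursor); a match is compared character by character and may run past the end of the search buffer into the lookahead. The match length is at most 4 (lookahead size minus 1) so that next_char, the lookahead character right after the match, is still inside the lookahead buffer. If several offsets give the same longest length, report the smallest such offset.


Try each offset into the search buffer:
  offset=1 (pos 5, char 'b'): match length 3
  offset=2 (pos 4, char 'b'): match length 3
  offset=3 (pos 3, char 'b'): match length 3
  offset=4 (pos 2, char 'b'): match length 3
  offset=5 (pos 1, char 'e'): match length 0
  offset=6 (pos 0, char 'e'): match length 0
Longest match has length 3, found at offsets 1, 2, 3, 4; take the smallest, offset 1.
next_char = character at position 6 + 3 = 9 -> 'e'

Best match: offset=1, length=3 (matching 'bbb' starting at position 5)
LZ77 triple: (1, 3, 'e')


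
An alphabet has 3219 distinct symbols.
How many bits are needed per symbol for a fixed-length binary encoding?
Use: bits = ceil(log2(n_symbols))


log2(3219) = 11.6524
Bracket: 2^11 = 2048 < 3219 <= 2^12 = 4096
So ceil(log2(3219)) = 12

bits = ceil(log2(3219)) = ceil(11.6524) = 12 bits


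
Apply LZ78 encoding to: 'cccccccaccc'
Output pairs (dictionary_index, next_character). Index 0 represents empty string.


LZ78 encoding steps:
Dictionary: {0: ''}
Step 1: w='' (idx 0), next='c' -> output (0, 'c'), add 'c' as idx 1
Step 2: w='c' (idx 1), next='c' -> output (1, 'c'), add 'cc' as idx 2
Step 3: w='cc' (idx 2), next='c' -> output (2, 'c'), add 'ccc' as idx 3
Step 4: w='c' (idx 1), next='a' -> output (1, 'a'), add 'ca' as idx 4
Step 5: w='ccc' (idx 3), end of input -> output (3, '')


Encoded: [(0, 'c'), (1, 'c'), (2, 'c'), (1, 'a'), (3, '')]


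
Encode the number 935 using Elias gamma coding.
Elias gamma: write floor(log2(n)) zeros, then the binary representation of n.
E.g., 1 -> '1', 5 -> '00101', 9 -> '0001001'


num_bits = floor(log2(935)) + 1 = 10
leading_zeros = num_bits - 1 = 9
binary(935) = 1110100111

Elias gamma(935) = '000000000' + '1110100111' = 0000000001110100111 (19 bits)


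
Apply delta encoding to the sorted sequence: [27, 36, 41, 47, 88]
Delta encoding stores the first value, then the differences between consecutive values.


First value: 27
Deltas:
  36 - 27 = 9
  41 - 36 = 5
  47 - 41 = 6
  88 - 47 = 41


Delta encoded: [27, 9, 5, 6, 41]


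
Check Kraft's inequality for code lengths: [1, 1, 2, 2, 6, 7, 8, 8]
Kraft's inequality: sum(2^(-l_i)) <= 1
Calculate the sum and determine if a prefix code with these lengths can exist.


Sum = 2^(-1) + 2^(-1) + 2^(-2) + 2^(-2) + 2^(-6) + 2^(-7) + 2^(-8) + 2^(-8)
    = 0.5 + 0.5 + 0.25 + 0.25 + 0.015625 + 0.0078125 + 0.00390625 + 0.00390625
    = 392/256 = 1.53125
Since 1.53125 > 1, Kraft's inequality is NOT satisfied.
A prefix code with these lengths CANNOT exist.

Kraft sum = 1.53125. Not satisfied.


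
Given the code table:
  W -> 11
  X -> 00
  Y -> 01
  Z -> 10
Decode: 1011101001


Decoding:
10 -> Z
11 -> W
10 -> Z
10 -> Z
01 -> Y


Result: ZWZZY


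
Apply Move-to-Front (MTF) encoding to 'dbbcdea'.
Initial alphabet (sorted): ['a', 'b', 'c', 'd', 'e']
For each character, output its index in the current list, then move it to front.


MTF encoding:
'd': index 3 in ['a', 'b', 'c', 'd', 'e'] -> ['d', 'a', 'b', 'c', 'e']
'b': index 2 in ['d', 'a', 'b', 'c', 'e'] -> ['b', 'd', 'a', 'c', 'e']
'b': index 0 in ['b', 'd', 'a', 'c', 'e'] -> ['b', 'd', 'a', 'c', 'e']
'c': index 3 in ['b', 'd', 'a', 'c', 'e'] -> ['c', 'b', 'd', 'a', 'e']
'd': index 2 in ['c', 'b', 'd', 'a', 'e'] -> ['d', 'c', 'b', 'a', 'e']
'e': index 4 in ['d', 'c', 'b', 'a', 'e'] -> ['e', 'd', 'c', 'b', 'a']
'a': index 4 in ['e', 'd', 'c', 'b', 'a'] -> ['a', 'e', 'd', 'c', 'b']


Output: [3, 2, 0, 3, 2, 4, 4]


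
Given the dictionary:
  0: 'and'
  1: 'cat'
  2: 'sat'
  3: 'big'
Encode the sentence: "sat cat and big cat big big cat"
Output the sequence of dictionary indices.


Look up each word in the dictionary:
  'sat' -> 2
  'cat' -> 1
  'and' -> 0
  'big' -> 3
  'cat' -> 1
  'big' -> 3
  'big' -> 3
  'cat' -> 1

Encoded: [2, 1, 0, 3, 1, 3, 3, 1]


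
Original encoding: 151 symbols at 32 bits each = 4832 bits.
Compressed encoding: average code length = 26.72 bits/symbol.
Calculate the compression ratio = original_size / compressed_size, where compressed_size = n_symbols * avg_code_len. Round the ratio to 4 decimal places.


original_size = n_symbols * orig_bits = 151 * 32 = 4832 bits
compressed_size = n_symbols * avg_code_len = 151 * 26.72 = 4034.72 bits
ratio = original_size / compressed_size = 4832 / 4034.72 = 1.1976

Compression ratio = 1.1976


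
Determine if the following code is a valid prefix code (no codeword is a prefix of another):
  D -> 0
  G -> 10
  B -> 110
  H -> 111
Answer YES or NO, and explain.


Checking each pair (does one codeword prefix another?):
  D='0' vs G='10': no prefix
  D='0' vs B='110': no prefix
  D='0' vs H='111': no prefix
  G='10' vs D='0': no prefix
  G='10' vs B='110': no prefix
  G='10' vs H='111': no prefix
  B='110' vs D='0': no prefix
  B='110' vs G='10': no prefix
  B='110' vs H='111': no prefix
  H='111' vs D='0': no prefix
  H='111' vs G='10': no prefix
  H='111' vs B='110': no prefix
No violation found over all pairs.

YES -- this is a valid prefix code. No codeword is a prefix of any other codeword.


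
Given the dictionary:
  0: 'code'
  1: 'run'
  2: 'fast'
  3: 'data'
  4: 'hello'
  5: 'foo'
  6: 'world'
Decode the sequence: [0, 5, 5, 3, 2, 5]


Look up each index in the dictionary:
  0 -> 'code'
  5 -> 'foo'
  5 -> 'foo'
  3 -> 'data'
  2 -> 'fast'
  5 -> 'foo'

Decoded: "code foo foo data fast foo"


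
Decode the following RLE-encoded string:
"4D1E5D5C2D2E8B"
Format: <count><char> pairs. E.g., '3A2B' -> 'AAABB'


Expanding each <count><char> pair:
  4D -> 'DDDD'
  1E -> 'E'
  5D -> 'DDDDD'
  5C -> 'CCCCC'
  2D -> 'DD'
  2E -> 'EE'
  8B -> 'BBBBBBBB'

Decoded = DDDDEDDDDDCCCCCDDEEBBBBBBBB


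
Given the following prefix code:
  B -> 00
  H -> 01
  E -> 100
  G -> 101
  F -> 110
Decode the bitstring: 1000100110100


Decoding step by step:
Bits 100 -> E
Bits 01 -> H
Bits 00 -> B
Bits 110 -> F
Bits 100 -> E


Decoded message: EHBFE


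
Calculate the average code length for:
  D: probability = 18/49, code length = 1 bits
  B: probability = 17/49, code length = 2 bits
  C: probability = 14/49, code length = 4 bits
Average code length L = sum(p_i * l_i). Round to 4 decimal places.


Weighted contributions p_i * l_i:
  D: (18/49) * 1 = 18/49
  B: (17/49) * 2 = 34/49
  C: (14/49) * 4 = 56/49
Sum = (18 + 34 + 56)/49 = 108/49

L = 108/49 = 2.2041 bits/symbol


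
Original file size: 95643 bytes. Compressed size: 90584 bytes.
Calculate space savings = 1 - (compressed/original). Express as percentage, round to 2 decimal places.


ratio = compressed/original = 90584/95643 = 0.947105
savings = 1 - ratio = 1 - 0.947105 = 0.052895
as a percentage: 0.052895 * 100 = 5.29%

Space savings = 1 - 90584/95643 = 5.29%


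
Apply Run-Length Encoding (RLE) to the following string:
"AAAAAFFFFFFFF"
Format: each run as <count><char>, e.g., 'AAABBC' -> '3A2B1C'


Scanning runs left to right:
  i=0: run of 'A' x 5 -> '5A'
  i=5: run of 'F' x 8 -> '8F'

RLE = 5A8F


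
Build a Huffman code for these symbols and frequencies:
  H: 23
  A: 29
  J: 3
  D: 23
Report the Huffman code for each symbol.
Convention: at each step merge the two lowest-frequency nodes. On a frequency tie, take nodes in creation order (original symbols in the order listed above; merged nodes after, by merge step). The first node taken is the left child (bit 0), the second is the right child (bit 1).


Huffman tree construction:
Step 1: Merge J(3) + H(23) = 26
Step 2: Merge D(23) + (J+H)(26) = 49
Step 3: Merge A(29) + (D+(J+H))(49) = 78
Read each symbol's code off the tree from the root (left child = 0, right child = 1).

Codes:
  H: 111 (length 3)
  A: 0 (length 1)
  J: 110 (length 3)
  D: 10 (length 2)
Average code length: 153/78 = 1.9615 bits/symbol


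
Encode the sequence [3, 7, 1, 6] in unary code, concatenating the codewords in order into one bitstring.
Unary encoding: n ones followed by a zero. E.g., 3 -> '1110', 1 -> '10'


Encode each number as n ones followed by a terminating 0:
  3 -> 1110 (4 bits)
  7 -> 11111110 (8 bits)
  1 -> 10 (2 bits)
  6 -> 1111110 (7 bits)
Total length = 4 + 8 + 2 + 7 = 21 bits.

Unary([3, 7, 1, 6]) = 111011111110101111110 (21 bits)


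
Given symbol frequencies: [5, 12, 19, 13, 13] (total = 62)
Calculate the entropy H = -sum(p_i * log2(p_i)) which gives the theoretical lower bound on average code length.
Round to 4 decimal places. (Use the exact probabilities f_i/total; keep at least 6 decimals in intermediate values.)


Per-symbol terms -p_i * log2(p_i) with p_i = f_i/62:
  p = 5/62 = 0.080645: log2(p) = -3.632268, -p*log2(p) = 0.292925
  p = 12/62 = 0.193548: log2(p) = -2.369234, -p*log2(p) = 0.458561
  p = 19/62 = 0.306452: log2(p) = -1.706269, -p*log2(p) = 0.522889
  p = 13/62 = 0.209677: log2(p) = -2.253757, -p*log2(p) = 0.472562
  p = 13/62 = 0.209677: log2(p) = -2.253757, -p*log2(p) = 0.472562
H = 0.292925 + 0.458561 + 0.522889 + 0.472562 + 0.472562 = 2.219499

H = 2.2195 bits/symbol
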